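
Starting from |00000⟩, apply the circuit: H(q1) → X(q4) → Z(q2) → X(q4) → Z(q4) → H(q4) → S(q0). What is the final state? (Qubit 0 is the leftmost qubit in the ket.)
1/2|00000⟩ + 1/2|00001⟩ + 1/2|01000⟩ + 1/2|01001⟩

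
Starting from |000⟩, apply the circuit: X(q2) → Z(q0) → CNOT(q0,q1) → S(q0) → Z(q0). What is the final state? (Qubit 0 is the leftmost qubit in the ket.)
|001⟩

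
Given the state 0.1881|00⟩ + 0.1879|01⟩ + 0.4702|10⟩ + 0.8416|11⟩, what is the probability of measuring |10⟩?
0.2211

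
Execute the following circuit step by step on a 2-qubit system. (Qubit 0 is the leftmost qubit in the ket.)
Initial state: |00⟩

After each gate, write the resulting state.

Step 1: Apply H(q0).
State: 1/√2|00⟩ + 1/√2|10⟩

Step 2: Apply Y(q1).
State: (1/√2)i|01⟩ + (1/√2)i|11⟩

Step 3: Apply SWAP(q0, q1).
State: (1/√2)i|10⟩ + (1/√2)i|11⟩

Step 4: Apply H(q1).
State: i|10⟩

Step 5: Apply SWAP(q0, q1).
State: i|01⟩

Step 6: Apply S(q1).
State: -|01⟩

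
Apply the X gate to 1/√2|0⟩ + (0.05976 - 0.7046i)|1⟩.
(0.05976 - 0.7046i)|0⟩ + 1/√2|1⟩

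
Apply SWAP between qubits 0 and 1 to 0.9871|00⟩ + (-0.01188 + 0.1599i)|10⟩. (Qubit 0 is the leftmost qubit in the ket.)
0.9871|00⟩ + (-0.01188 + 0.1599i)|01⟩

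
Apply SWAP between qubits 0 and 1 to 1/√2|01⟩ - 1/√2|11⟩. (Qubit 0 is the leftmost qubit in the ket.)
1/√2|10⟩ - 1/√2|11⟩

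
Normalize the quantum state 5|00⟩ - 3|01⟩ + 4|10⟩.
1/√2|00⟩ - 0.4243|01⟩ + 0.5657|10⟩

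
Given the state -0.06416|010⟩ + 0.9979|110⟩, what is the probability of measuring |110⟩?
0.9958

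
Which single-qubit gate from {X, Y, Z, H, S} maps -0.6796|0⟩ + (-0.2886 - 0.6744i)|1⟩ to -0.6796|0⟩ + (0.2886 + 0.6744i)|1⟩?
Z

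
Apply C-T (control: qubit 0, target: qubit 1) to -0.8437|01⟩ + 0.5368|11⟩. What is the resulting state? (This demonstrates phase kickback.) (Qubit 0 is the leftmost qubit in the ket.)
-0.8437|01⟩ + (0.3796 + 0.3796i)|11⟩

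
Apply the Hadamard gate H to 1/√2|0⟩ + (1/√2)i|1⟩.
(1/2 + (1/2)i)|0⟩ + (1/2 - (1/2)i)|1⟩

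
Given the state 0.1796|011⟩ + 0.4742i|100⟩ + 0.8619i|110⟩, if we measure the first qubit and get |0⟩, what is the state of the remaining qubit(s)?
|11⟩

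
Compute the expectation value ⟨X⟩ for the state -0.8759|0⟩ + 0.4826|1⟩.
-0.8454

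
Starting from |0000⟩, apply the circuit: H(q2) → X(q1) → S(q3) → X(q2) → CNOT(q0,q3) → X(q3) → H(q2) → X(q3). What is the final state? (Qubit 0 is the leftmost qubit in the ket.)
|0100⟩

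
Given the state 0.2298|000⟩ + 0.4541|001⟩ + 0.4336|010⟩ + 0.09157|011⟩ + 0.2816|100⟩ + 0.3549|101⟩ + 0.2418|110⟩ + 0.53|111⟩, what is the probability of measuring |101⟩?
0.126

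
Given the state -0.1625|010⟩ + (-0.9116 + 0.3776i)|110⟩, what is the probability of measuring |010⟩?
0.02641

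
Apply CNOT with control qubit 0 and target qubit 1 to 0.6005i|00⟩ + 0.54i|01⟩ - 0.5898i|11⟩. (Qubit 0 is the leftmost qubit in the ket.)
0.6005i|00⟩ + 0.54i|01⟩ - 0.5898i|10⟩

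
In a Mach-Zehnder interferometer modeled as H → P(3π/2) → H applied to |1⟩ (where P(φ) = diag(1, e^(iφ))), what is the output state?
(1/2 + (1/2)i)|0⟩ + (1/2 - (1/2)i)|1⟩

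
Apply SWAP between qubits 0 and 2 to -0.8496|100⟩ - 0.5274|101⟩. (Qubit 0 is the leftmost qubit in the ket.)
-0.8496|001⟩ - 0.5274|101⟩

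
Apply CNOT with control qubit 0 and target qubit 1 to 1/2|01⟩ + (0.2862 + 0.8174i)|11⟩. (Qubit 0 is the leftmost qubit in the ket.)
1/2|01⟩ + (0.2862 + 0.8174i)|10⟩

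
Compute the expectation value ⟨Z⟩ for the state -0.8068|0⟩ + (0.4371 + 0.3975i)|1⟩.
0.3019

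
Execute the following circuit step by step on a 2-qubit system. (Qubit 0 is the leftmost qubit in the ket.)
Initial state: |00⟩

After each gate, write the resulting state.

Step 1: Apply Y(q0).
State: i|10⟩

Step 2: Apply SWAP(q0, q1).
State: i|01⟩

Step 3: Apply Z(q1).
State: -i|01⟩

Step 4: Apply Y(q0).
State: |11⟩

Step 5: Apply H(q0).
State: 1/√2|01⟩ - 1/√2|11⟩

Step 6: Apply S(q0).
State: 1/√2|01⟩ - (1/√2)i|11⟩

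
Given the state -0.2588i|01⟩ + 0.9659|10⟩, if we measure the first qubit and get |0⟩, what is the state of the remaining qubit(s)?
-i|1⟩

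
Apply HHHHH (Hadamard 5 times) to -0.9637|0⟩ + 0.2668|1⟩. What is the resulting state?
-0.4928|0⟩ - 0.8701|1⟩

H² = I, so H^5 = H: a single Hadamard. With (a, b) = (-0.9637, 0.2668), H gives ((a + b)/√2, (a − b)/√2) = (-0.4928, -0.8701).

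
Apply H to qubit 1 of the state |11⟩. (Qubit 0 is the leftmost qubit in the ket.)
1/√2|10⟩ - 1/√2|11⟩

H on qubit 1 mixes each pair of kets that differ only in qubit 1: amplitudes (a, b) of (|…0…⟩, |…1…⟩) become ((a + b)/√2, (a − b)/√2). Kets absent from the input have amplitude 0.
(|10⟩, |11⟩): (a, b) = (0, 1) → (1/√2, -1/√2)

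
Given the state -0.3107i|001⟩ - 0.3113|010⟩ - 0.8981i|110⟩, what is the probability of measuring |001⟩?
0.09653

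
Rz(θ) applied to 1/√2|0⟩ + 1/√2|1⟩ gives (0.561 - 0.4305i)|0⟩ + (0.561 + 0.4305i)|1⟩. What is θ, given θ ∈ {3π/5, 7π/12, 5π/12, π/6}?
5π/12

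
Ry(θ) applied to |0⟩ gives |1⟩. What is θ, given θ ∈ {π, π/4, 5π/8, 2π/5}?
π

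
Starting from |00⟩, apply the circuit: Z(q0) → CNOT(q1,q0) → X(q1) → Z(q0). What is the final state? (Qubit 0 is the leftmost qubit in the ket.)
|01⟩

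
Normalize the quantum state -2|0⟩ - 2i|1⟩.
-1/√2|0⟩ - (1/√2)i|1⟩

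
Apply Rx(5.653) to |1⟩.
-0.3099i|0⟩ - 0.9508|1⟩

Rx(5.653) = [[cos(θ/2), −i·sin(θ/2)], [−i·sin(θ/2), cos(θ/2)]]; θ = 5.653, cos(θ/2) ≈ -0.950768, sin(θ/2) ≈ 0.309905.
With a = amp(|0⟩) = 0 and b = amp(|1⟩) = 1:
new amp(|0⟩) = (-0.950768)·a + (-0.309905i)·b = -0.3099i
new amp(|1⟩) = (-0.309905i)·a + (-0.950768)·b = -0.9508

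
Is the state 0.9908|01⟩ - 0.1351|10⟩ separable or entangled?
Entangled

Writing the state as a|00⟩ + b|01⟩ + c|10⟩ + d|11⟩, it is a product state iff ad − bc = 0.
Here (a, b, c, d) = (0, 0.9908, -0.1351, 0): ad − bc = (0)(0) − (0.9908)(-0.1351) = 0.1339 ≠ 0, so the state is entangled.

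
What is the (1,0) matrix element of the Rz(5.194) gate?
0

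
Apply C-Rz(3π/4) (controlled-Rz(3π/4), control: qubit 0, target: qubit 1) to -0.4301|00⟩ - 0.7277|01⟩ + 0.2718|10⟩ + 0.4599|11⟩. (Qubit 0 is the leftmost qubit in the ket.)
-0.4301|00⟩ - 0.7277|01⟩ + (0.104 - 0.2511i)|10⟩ + (0.176 + 0.4249i)|11⟩

C-Rz(3π/4) leaves the control-|0⟩ kets |00⟩, |01⟩ unchanged and applies Rz(3π/4) to qubit 1 on the control-|1⟩ pair (|10⟩, |11⟩).
Rz(3π/4) = [[e^(−iθ/2), 0], [0, e^(iθ/2)]] with e^(±iθ/2) = cos(θ/2) ± i·sin(θ/2); θ = 3π/4, cos(θ/2) ≈ 0.382683, sin(θ/2) ≈ 0.92388.
With a = amp(|10⟩) = 0.2718 and b = amp(|11⟩) = 0.4599:
new amp(|10⟩) = (0.382683 - 0.92388i)·a = (0.104 - 0.2511i)
new amp(|11⟩) = (0.382683 + 0.92388i)·b = (0.176 + 0.4249i)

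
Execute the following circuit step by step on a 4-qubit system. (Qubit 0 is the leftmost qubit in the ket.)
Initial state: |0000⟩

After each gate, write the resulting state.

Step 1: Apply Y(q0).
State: i|1000⟩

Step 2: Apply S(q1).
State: i|1000⟩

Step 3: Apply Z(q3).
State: i|1000⟩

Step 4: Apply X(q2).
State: i|1010⟩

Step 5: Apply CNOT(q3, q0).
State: i|1010⟩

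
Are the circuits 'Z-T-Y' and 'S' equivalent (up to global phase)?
No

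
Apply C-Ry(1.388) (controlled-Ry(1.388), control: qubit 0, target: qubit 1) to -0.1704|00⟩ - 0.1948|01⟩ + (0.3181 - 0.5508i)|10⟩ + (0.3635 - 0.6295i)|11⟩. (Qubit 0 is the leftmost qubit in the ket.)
-0.1704|00⟩ - 0.1948|01⟩ + (0.01202 - 0.02076i)|10⟩ + (0.4829 - 0.8362i)|11⟩

C-Ry(1.388) leaves the control-|0⟩ kets |00⟩, |01⟩ unchanged and applies Ry(1.388) to qubit 1 on the control-|1⟩ pair (|10⟩, |11⟩).
Ry(1.388) = [[cos(θ/2), −sin(θ/2)], [sin(θ/2), cos(θ/2)]]; θ = 1.388, cos(θ/2) ≈ 0.768694, sin(θ/2) ≈ 0.639617.
With a = amp(|10⟩) = (0.3181 - 0.5508i) and b = amp(|11⟩) = (0.3635 - 0.6295i):
new amp(|10⟩) = (0.768694)·a + (-0.639617)·b = (0.01202 - 0.02076i)
new amp(|11⟩) = (0.639617)·a + (0.768694)·b = (0.4829 - 0.8362i)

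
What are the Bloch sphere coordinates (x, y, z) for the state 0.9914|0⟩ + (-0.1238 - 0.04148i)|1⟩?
(-0.2455, -0.08225, 0.9658)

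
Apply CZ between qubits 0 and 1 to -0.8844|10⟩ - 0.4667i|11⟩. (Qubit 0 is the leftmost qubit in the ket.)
-0.8844|10⟩ + 0.4667i|11⟩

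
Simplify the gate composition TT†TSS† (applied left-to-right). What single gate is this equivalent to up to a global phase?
T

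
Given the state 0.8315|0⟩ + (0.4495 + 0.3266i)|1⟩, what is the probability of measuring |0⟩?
0.6914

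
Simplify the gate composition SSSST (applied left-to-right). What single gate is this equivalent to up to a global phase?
T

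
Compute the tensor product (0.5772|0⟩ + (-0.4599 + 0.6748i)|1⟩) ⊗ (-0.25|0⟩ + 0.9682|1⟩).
-0.1443|00⟩ + 0.5588|01⟩ + (0.115 - 0.1687i)|10⟩ + (-0.4453 + 0.6533i)|11⟩

amp(|b₁b₂…⟩) = product of the factor amplitudes for bits b₁, b₂, …; only kets whose every factor amplitude is nonzero survive.
|00⟩: (0.5772)(-0.25) = -0.1443
|01⟩: (0.5772)(0.9682) = 0.5588
|10⟩: (-0.4599 + 0.6748i)(-0.25) = (0.115 - 0.1687i)
|11⟩: (-0.4599 + 0.6748i)(0.9682) = (-0.4453 + 0.6533i)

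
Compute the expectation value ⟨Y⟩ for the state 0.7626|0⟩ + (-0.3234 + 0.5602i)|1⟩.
0.8544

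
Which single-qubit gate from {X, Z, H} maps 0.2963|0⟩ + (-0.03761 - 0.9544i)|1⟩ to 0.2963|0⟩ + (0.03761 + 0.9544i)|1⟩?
Z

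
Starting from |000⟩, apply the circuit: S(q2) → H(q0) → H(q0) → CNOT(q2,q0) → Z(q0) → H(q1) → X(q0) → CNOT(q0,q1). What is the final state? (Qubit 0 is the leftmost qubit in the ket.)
1/√2|100⟩ + 1/√2|110⟩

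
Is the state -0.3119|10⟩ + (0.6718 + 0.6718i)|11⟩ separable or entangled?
Separable

Writing the state as a|00⟩ + b|01⟩ + c|10⟩ + d|11⟩, it is a product state iff ad − bc = 0.
Here (a, b, c, d) = (0, 0, -0.3119, (0.6718 + 0.6718i)): ad − bc = (0)(0.6718 + 0.6718i) − (0)(-0.3119) = 0, so the state is separable.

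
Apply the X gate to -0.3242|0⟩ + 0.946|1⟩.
0.946|0⟩ - 0.3242|1⟩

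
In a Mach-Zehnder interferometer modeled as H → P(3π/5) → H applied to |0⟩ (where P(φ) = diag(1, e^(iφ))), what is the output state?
(0.3455 + 0.4755i)|0⟩ + (0.6545 - 0.4755i)|1⟩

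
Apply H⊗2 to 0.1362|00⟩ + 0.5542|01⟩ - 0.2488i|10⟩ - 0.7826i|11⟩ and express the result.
(0.3452 - 0.5157i)|00⟩ + (-0.209 + 0.2669i)|01⟩ + (0.3452 + 0.5157i)|10⟩ + (-0.209 - 0.2669i)|11⟩

H⊗2 gives amp(|y⟩) = (1/2) Σ_x (−1)^(x·y) amp(|x⟩), where x·y is the number of positions in which both x and y have a 1.
|00⟩: (0.1362 + 0.5542 - 0.2488i - 0.7826i)/2 = (0.3452 - 0.5157i)
|01⟩: (0.1362 - 0.5542 - 0.2488i + 0.7826i)/2 = (-0.209 + 0.2669i)
|10⟩: (0.1362 + 0.5542 + 0.2488i + 0.7826i)/2 = (0.3452 + 0.5157i)
|11⟩: (0.1362 - 0.5542 + 0.2488i - 0.7826i)/2 = (-0.209 - 0.2669i)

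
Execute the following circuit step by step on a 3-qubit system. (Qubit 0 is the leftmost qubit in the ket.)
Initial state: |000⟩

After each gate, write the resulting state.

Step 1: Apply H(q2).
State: 1/√2|000⟩ + 1/√2|001⟩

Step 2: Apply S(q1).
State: 1/√2|000⟩ + 1/√2|001⟩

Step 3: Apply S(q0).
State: 1/√2|000⟩ + 1/√2|001⟩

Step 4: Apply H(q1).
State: 1/2|000⟩ + 1/2|001⟩ + 1/2|010⟩ + 1/2|011⟩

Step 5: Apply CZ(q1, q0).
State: 1/2|000⟩ + 1/2|001⟩ + 1/2|010⟩ + 1/2|011⟩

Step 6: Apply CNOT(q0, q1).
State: 1/2|000⟩ + 1/2|001⟩ + 1/2|010⟩ + 1/2|011⟩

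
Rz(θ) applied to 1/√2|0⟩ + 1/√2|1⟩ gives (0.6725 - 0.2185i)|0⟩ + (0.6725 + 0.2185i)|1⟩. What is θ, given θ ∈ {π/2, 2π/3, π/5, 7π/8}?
π/5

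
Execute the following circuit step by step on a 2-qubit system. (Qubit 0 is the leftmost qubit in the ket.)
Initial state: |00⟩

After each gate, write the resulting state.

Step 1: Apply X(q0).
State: |10⟩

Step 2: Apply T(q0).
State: (1/√2 + (1/√2)i)|10⟩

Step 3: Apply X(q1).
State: (1/√2 + (1/√2)i)|11⟩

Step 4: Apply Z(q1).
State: (-1/√2 - (1/√2)i)|11⟩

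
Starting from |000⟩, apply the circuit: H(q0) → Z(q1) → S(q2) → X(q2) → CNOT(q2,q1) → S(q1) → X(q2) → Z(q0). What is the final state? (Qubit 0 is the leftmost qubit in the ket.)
(1/√2)i|010⟩ - (1/√2)i|110⟩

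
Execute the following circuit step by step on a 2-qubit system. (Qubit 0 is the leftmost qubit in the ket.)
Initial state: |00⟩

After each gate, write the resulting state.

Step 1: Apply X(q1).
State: |01⟩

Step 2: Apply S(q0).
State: |01⟩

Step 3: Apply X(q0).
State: |11⟩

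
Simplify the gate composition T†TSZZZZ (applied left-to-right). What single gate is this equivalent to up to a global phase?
S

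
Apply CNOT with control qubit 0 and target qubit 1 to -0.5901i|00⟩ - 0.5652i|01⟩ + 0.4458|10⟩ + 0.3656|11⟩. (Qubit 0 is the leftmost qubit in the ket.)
-0.5901i|00⟩ - 0.5652i|01⟩ + 0.3656|10⟩ + 0.4458|11⟩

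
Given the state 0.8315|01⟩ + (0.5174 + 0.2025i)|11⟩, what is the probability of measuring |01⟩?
0.6914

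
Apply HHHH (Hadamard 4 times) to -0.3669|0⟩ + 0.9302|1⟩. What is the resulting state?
-0.3669|0⟩ + 0.9302|1⟩

H² = I, so an even number of Hadamards cancels: H^4 = I and the state is unchanged.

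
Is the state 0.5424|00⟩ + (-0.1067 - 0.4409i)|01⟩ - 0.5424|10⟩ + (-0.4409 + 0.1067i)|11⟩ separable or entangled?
Entangled

Writing the state as a|00⟩ + b|01⟩ + c|10⟩ + d|11⟩, it is a product state iff ad − bc = 0.
Here (a, b, c, d) = (0.5424, (-0.1067 - 0.4409i), -0.5424, (-0.4409 + 0.1067i)): ad − bc = (0.5424)(-0.4409 + 0.1067i) − (-0.1067 - 0.4409i)(-0.5424) = (-0.297 - 0.1813i) ≠ 0, so the state is entangled.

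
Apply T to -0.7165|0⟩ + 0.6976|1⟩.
-0.7165|0⟩ + (0.4933 + 0.4933i)|1⟩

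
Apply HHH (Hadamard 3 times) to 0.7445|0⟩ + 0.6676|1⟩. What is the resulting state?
0.9985|0⟩ + 0.05438|1⟩

H² = I, so H^3 = H: a single Hadamard. With (a, b) = (0.7445, 0.6676), H gives ((a + b)/√2, (a − b)/√2) = (0.9985, 0.05438).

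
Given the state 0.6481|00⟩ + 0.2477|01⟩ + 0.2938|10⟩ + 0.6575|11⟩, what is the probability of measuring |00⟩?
0.42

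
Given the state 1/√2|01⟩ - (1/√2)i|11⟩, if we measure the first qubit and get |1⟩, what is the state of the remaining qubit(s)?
-i|1⟩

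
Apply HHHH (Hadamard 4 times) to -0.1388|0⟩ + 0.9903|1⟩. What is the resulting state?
-0.1388|0⟩ + 0.9903|1⟩

H² = I, so an even number of Hadamards cancels: H^4 = I and the state is unchanged.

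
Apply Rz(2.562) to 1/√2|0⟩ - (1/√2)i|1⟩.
(0.2021 - 0.6776i)|0⟩ + (0.6776 - 0.2021i)|1⟩

Rz(2.562) = [[e^(−iθ/2), 0], [0, e^(iθ/2)]] with e^(±iθ/2) = cos(θ/2) ± i·sin(θ/2); θ = 2.562, cos(θ/2) ≈ 0.285757, sin(θ/2) ≈ 0.958302.
With a = amp(|0⟩) = 1/√2 and b = amp(|1⟩) = -(1/√2)i:
new amp(|0⟩) = (0.285757 - 0.958302i)·a = (0.2021 - 0.6776i)
new amp(|1⟩) = (0.285757 + 0.958302i)·b = (0.6776 - 0.2021i)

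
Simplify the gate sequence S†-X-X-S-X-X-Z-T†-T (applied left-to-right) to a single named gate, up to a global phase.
Z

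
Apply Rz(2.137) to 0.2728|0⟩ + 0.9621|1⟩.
(0.1313 - 0.2391i)|0⟩ + (0.4632 + 0.8433i)|1⟩

Rz(2.137) = [[e^(−iθ/2), 0], [0, e^(iθ/2)]] with e^(±iθ/2) = cos(θ/2) ± i·sin(θ/2); θ = 2.137, cos(θ/2) ≈ 0.481439, sin(θ/2) ≈ 0.876479.
With a = amp(|0⟩) = 0.2728 and b = amp(|1⟩) = 0.9621:
new amp(|0⟩) = (0.481439 - 0.876479i)·a = (0.1313 - 0.2391i)
new amp(|1⟩) = (0.481439 + 0.876479i)·b = (0.4632 + 0.8433i)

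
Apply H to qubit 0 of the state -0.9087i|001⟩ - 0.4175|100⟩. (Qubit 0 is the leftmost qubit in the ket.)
-0.2952|000⟩ - 0.6425i|001⟩ + 0.2952|100⟩ - 0.6425i|101⟩

H on qubit 0 mixes each pair of kets that differ only in qubit 0: amplitudes (a, b) of (|…0…⟩, |…1…⟩) become ((a + b)/√2, (a − b)/√2). Kets absent from the input have amplitude 0.
(|000⟩, |100⟩): (a, b) = (0, -0.4175) → (-0.2952, 0.2952)
(|001⟩, |101⟩): (a, b) = (-0.9087i, 0) → (-0.6425i, -0.6425i)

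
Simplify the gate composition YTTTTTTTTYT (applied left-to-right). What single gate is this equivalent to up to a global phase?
T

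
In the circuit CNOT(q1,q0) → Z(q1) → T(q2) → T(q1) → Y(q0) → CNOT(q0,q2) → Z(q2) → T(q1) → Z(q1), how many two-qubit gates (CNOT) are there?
2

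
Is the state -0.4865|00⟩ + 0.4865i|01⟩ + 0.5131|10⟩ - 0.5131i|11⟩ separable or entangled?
Separable

Writing the state as a|00⟩ + b|01⟩ + c|10⟩ + d|11⟩, it is a product state iff ad − bc = 0.
Here (a, b, c, d) = (-0.4865, 0.4865i, 0.5131, -0.5131i): ad − bc = (-0.4865)(-0.5131i) − (0.4865i)(0.5131) = 0, so the state is separable.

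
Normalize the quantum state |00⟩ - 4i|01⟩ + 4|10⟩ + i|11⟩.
0.1715|00⟩ - 0.686i|01⟩ + 0.686|10⟩ + 0.1715i|11⟩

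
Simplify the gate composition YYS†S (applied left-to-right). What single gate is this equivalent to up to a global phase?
I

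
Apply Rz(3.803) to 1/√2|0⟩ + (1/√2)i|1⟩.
(-0.2296 - 0.6688i)|0⟩ + (-0.6688 - 0.2296i)|1⟩

Rz(3.803) = [[e^(−iθ/2), 0], [0, e^(iθ/2)]] with e^(±iθ/2) = cos(θ/2) ± i·sin(θ/2); θ = 3.803, cos(θ/2) ≈ -0.324709, sin(θ/2) ≈ 0.945814.
With a = amp(|0⟩) = 1/√2 and b = amp(|1⟩) = (1/√2)i:
new amp(|0⟩) = (-0.324709 - 0.945814i)·a = (-0.2296 - 0.6688i)
new amp(|1⟩) = (-0.324709 + 0.945814i)·b = (-0.6688 - 0.2296i)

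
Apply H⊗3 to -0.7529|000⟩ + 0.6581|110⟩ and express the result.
-0.03352|000⟩ - 0.03352|001⟩ - 0.4989|010⟩ - 0.4989|011⟩ - 0.4989|100⟩ - 0.4989|101⟩ - 0.03352|110⟩ - 0.03352|111⟩

H⊗3 gives amp(|y⟩) = (1/2√2) Σ_x (−1)^(x·y) amp(|x⟩), where x·y is the number of positions in which both x and y have a 1.
|000⟩: (-0.7529 + 0.6581)/(2√2) = -0.03352
|001⟩: (-0.7529 + 0.6581)/(2√2) = -0.03352
|010⟩: (-0.7529 - 0.6581)/(2√2) = -0.4989
|011⟩: (-0.7529 - 0.6581)/(2√2) = -0.4989
|100⟩: (-0.7529 - 0.6581)/(2√2) = -0.4989
|101⟩: (-0.7529 - 0.6581)/(2√2) = -0.4989
|110⟩: (-0.7529 + 0.6581)/(2√2) = -0.03352
|111⟩: (-0.7529 + 0.6581)/(2√2) = -0.03352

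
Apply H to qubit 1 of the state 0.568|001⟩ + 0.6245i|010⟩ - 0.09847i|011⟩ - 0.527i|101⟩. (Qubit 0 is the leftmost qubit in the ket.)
0.4416i|000⟩ + (0.4016 - 0.06963i)|001⟩ - 0.4416i|010⟩ + (0.4016 + 0.06963i)|011⟩ - 0.3726i|101⟩ - 0.3726i|111⟩

H on qubit 1 mixes each pair of kets that differ only in qubit 1: amplitudes (a, b) of (|…0…⟩, |…1…⟩) become ((a + b)/√2, (a − b)/√2). Kets absent from the input have amplitude 0.
(|000⟩, |010⟩): (a, b) = (0, 0.6245i) → (0.4416i, -0.4416i)
(|001⟩, |011⟩): (a, b) = (0.568, -0.09847i) → ((0.4016 - 0.06963i), (0.4016 + 0.06963i))
(|101⟩, |111⟩): (a, b) = (-0.527i, 0) → (-0.3726i, -0.3726i)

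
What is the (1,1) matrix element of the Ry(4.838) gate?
-0.7501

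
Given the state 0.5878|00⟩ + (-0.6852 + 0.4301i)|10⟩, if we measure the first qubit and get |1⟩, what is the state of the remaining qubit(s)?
(-0.847 + 0.5316i)|0⟩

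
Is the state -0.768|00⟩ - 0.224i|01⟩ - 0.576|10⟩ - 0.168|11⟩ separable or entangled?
Entangled

Writing the state as a|00⟩ + b|01⟩ + c|10⟩ + d|11⟩, it is a product state iff ad − bc = 0.
Here (a, b, c, d) = (-0.768, -0.224i, -0.576, -0.168): ad − bc = (-0.768)(-0.168) − (-0.224i)(-0.576) = (0.129 - 0.129i) ≠ 0, so the state is entangled.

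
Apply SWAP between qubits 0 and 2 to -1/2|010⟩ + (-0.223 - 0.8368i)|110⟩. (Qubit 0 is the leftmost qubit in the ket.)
-1/2|010⟩ + (-0.223 - 0.8368i)|011⟩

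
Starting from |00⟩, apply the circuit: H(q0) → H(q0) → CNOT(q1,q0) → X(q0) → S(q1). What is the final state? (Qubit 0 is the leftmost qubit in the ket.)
|10⟩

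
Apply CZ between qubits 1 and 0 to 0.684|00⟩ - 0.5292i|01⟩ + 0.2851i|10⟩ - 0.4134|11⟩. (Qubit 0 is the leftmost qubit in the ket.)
0.684|00⟩ - 0.5292i|01⟩ + 0.2851i|10⟩ + 0.4134|11⟩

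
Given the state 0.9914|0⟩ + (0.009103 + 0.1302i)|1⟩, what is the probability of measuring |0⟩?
0.9829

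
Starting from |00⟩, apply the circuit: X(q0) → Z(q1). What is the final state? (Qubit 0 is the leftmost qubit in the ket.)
|10⟩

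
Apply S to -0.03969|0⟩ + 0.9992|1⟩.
-0.03969|0⟩ + 0.9992i|1⟩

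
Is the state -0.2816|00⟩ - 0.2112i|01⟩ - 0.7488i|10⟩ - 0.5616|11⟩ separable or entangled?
Entangled

Writing the state as a|00⟩ + b|01⟩ + c|10⟩ + d|11⟩, it is a product state iff ad − bc = 0.
Here (a, b, c, d) = (-0.2816, -0.2112i, -0.7488i, -0.5616): ad − bc = (-0.2816)(-0.5616) − (-0.2112i)(-0.7488i) = 0.3163 ≠ 0, so the state is entangled.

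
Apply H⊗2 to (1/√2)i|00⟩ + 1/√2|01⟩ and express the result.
(1/√8 + (1/√8)i)|00⟩ + (-1/√8 + (1/√8)i)|01⟩ + (1/√8 + (1/√8)i)|10⟩ + (-1/√8 + (1/√8)i)|11⟩

H⊗2 gives amp(|y⟩) = (1/2) Σ_x (−1)^(x·y) amp(|x⟩), where x·y is the number of positions in which both x and y have a 1.
|00⟩: ((1/√2)i + 1/√2)/2 = (1/√8 + (1/√8)i)
|01⟩: ((1/√2)i - 1/√2)/2 = (-1/√8 + (1/√8)i)
|10⟩: ((1/√2)i + 1/√2)/2 = (1/√8 + (1/√8)i)
|11⟩: ((1/√2)i - 1/√2)/2 = (-1/√8 + (1/√8)i)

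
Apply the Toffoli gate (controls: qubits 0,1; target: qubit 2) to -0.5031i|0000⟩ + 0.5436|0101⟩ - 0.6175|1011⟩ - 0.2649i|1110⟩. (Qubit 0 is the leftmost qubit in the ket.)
-0.5031i|0000⟩ + 0.5436|0101⟩ - 0.6175|1011⟩ - 0.2649i|1100⟩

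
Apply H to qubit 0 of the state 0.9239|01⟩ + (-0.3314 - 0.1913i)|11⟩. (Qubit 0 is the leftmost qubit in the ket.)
(0.419 - 0.1353i)|01⟩ + (0.8876 + 0.1353i)|11⟩

H on qubit 0 mixes each pair of kets that differ only in qubit 0: amplitudes (a, b) of (|…0…⟩, |…1…⟩) become ((a + b)/√2, (a − b)/√2). Kets absent from the input have amplitude 0.
(|01⟩, |11⟩): (a, b) = (0.9239, (-0.3314 - 0.1913i)) → ((0.419 - 0.1353i), (0.8876 + 0.1353i))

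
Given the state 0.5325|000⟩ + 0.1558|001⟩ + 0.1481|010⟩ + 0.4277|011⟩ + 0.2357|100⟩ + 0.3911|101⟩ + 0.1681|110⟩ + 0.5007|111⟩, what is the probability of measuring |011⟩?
0.1829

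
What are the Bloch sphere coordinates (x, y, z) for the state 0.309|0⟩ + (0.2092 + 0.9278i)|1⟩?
(0.1293, 0.5734, -0.8091)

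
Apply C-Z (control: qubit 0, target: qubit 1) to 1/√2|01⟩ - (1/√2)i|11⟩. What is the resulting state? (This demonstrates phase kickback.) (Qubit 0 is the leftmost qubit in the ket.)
1/√2|01⟩ + (1/√2)i|11⟩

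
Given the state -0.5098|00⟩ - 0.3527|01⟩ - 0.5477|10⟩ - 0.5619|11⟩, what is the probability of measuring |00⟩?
0.2599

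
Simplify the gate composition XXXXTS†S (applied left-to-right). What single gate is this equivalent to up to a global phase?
T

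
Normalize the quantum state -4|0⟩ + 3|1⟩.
-0.8|0⟩ + 0.6|1⟩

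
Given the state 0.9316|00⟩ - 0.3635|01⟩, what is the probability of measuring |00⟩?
0.8679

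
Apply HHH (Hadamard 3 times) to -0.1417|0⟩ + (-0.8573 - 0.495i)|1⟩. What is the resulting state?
(-0.7064 - 0.35i)|0⟩ + (0.506 + 0.35i)|1⟩

H² = I, so H^3 = H: a single Hadamard. With (a, b) = (-0.1417, (-0.8573 - 0.495i)), H gives ((a + b)/√2, (a − b)/√2) = ((-0.7064 - 0.35i), (0.506 + 0.35i)).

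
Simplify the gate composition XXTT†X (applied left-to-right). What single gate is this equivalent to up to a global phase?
X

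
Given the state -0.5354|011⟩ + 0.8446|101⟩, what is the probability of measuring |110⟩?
0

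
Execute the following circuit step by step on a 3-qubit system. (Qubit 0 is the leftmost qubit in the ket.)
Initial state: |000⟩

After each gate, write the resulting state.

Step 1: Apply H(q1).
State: 1/√2|000⟩ + 1/√2|010⟩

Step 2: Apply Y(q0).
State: (1/√2)i|100⟩ + (1/√2)i|110⟩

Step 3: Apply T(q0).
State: (-1/2 + (1/2)i)|100⟩ + (-1/2 + (1/2)i)|110⟩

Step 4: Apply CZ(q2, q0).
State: (-1/2 + (1/2)i)|100⟩ + (-1/2 + (1/2)i)|110⟩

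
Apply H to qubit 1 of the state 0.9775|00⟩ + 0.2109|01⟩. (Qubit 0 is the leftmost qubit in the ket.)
0.8403|00⟩ + 0.5421|01⟩

H on qubit 1 mixes each pair of kets that differ only in qubit 1: amplitudes (a, b) of (|…0…⟩, |…1…⟩) become ((a + b)/√2, (a − b)/√2). Kets absent from the input have amplitude 0.
(|00⟩, |01⟩): (a, b) = (0.9775, 0.2109) → (0.8403, 0.5421)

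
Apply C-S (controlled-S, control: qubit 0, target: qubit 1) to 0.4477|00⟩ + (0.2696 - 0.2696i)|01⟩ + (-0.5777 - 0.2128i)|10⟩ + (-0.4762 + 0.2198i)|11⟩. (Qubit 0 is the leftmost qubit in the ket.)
0.4477|00⟩ + (0.2696 - 0.2696i)|01⟩ + (-0.5777 - 0.2128i)|10⟩ + (-0.2198 - 0.4762i)|11⟩

C-S leaves the control-|0⟩ kets |00⟩, |01⟩ unchanged and applies S to qubit 1 on the control-|1⟩ pair (|10⟩, |11⟩).
S = [[1, 0], [0, i]].
With a = amp(|10⟩) = (-0.5777 - 0.2128i) and b = amp(|11⟩) = (-0.4762 + 0.2198i):
new amp(|10⟩) = (1)·a = (-0.5777 - 0.2128i)
new amp(|11⟩) = (i)·b = (-0.2198 - 0.4762i)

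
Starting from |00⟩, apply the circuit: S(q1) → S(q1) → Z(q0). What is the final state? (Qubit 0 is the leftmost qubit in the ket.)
|00⟩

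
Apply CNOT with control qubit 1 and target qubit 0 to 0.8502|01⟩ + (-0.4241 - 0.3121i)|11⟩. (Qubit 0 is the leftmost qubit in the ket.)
(-0.4241 - 0.3121i)|01⟩ + 0.8502|11⟩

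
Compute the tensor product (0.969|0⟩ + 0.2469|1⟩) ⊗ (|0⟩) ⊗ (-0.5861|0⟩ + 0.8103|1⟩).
-0.5679|000⟩ + 0.7852|001⟩ - 0.1447|100⟩ + 0.2001|101⟩

amp(|b₁b₂…⟩) = product of the factor amplitudes for bits b₁, b₂, …; only kets whose every factor amplitude is nonzero survive.
|000⟩: (0.969)(1)(-0.5861) = -0.5679
|001⟩: (0.969)(1)(0.8103) = 0.7852
|100⟩: (0.2469)(1)(-0.5861) = -0.1447
|101⟩: (0.2469)(1)(0.8103) = 0.2001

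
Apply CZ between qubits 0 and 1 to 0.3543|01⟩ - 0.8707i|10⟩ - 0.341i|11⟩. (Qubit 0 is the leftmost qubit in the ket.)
0.3543|01⟩ - 0.8707i|10⟩ + 0.341i|11⟩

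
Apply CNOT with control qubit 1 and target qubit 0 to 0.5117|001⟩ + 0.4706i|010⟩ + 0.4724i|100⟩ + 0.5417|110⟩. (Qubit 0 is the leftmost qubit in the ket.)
0.5117|001⟩ + 0.5417|010⟩ + 0.4724i|100⟩ + 0.4706i|110⟩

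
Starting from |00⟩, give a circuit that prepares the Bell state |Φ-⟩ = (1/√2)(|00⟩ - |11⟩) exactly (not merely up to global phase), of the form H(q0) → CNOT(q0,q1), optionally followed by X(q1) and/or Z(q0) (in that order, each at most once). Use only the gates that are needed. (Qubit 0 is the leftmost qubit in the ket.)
H(q0) → CNOT(q0,q1) → Z(q0)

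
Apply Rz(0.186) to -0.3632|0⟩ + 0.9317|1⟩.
(-0.3616 + 0.03373i)|0⟩ + (0.9277 + 0.08652i)|1⟩

Rz(0.186) = [[e^(−iθ/2), 0], [0, e^(iθ/2)]] with e^(±iθ/2) = cos(θ/2) ± i·sin(θ/2); θ = 0.186, cos(θ/2) ≈ 0.995679, sin(θ/2) ≈ 0.092866.
With a = amp(|0⟩) = -0.3632 and b = amp(|1⟩) = 0.9317:
new amp(|0⟩) = (0.995679 - 0.092866i)·a = (-0.3616 + 0.03373i)
new amp(|1⟩) = (0.995679 + 0.092866i)·b = (0.9277 + 0.08652i)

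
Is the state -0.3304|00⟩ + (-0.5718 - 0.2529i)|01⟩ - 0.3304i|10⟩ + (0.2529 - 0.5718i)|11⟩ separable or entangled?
Separable

Writing the state as a|00⟩ + b|01⟩ + c|10⟩ + d|11⟩, it is a product state iff ad − bc = 0.
Here (a, b, c, d) = (-0.3304, (-0.5718 - 0.2529i), -0.3304i, (0.2529 - 0.5718i)): ad − bc = (-0.3304)(0.2529 - 0.5718i) − (-0.5718 - 0.2529i)(-0.3304i) = 0, so the state is separable.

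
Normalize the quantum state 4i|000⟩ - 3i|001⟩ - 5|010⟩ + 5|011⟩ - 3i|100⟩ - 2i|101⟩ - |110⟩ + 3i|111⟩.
0.4041i|000⟩ - 0.303i|001⟩ - 0.5051|010⟩ + 0.5051|011⟩ - 0.303i|100⟩ - 0.202i|101⟩ - 0.101|110⟩ + 0.303i|111⟩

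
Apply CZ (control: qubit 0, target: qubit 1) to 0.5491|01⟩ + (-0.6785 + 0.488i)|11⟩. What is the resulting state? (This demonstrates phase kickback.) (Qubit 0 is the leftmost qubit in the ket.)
0.5491|01⟩ + (0.6785 - 0.488i)|11⟩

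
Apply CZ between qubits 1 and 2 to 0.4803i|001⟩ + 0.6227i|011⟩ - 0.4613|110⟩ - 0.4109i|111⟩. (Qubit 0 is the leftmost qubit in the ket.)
0.4803i|001⟩ - 0.6227i|011⟩ - 0.4613|110⟩ + 0.4109i|111⟩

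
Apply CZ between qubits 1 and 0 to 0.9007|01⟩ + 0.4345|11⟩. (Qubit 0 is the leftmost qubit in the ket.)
0.9007|01⟩ - 0.4345|11⟩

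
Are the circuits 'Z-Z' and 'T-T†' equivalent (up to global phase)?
Yes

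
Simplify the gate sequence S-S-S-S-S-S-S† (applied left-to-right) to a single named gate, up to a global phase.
S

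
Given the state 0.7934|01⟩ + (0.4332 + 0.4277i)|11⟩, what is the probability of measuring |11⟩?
0.3706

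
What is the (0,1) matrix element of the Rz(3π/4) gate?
0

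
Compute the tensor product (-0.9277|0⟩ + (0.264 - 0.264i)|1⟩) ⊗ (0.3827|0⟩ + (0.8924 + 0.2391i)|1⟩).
-0.355|00⟩ + (-0.8279 - 0.2218i)|01⟩ + (0.101 - 0.101i)|10⟩ + (0.2987 - 0.1725i)|11⟩

amp(|b₁b₂…⟩) = product of the factor amplitudes for bits b₁, b₂, …; only kets whose every factor amplitude is nonzero survive.
|00⟩: (-0.9277)(0.3827) = -0.355
|01⟩: (-0.9277)(0.8924 + 0.2391i) = (-0.8279 - 0.2218i)
|10⟩: (0.264 - 0.264i)(0.3827) = (0.101 - 0.101i)
|11⟩: (0.264 - 0.264i)(0.8924 + 0.2391i) = (0.2987 - 0.1725i)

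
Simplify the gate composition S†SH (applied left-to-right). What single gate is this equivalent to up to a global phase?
H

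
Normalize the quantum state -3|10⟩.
-|10⟩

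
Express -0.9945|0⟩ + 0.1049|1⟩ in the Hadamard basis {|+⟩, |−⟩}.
-0.629|+⟩ - 0.7774|−⟩

With |ψ⟩ = α|0⟩ + β|1⟩, the Hadamard-basis coefficients are ⟨+|ψ⟩ = (α + β)/√2 and ⟨−|ψ⟩ = (α − β)/√2.
Here α = -0.9945, β = 0.1049: (α + β)/√2 = -0.629, (α − β)/√2 = -0.7774.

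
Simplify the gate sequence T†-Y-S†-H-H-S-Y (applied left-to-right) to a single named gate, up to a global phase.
T†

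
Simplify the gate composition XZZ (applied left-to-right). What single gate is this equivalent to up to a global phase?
X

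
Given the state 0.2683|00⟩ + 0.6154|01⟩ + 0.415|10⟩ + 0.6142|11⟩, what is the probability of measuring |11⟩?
0.3772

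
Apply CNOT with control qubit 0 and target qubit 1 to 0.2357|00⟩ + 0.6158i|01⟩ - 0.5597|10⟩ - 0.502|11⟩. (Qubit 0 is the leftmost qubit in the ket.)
0.2357|00⟩ + 0.6158i|01⟩ - 0.502|10⟩ - 0.5597|11⟩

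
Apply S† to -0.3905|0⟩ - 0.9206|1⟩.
-0.3905|0⟩ + 0.9206i|1⟩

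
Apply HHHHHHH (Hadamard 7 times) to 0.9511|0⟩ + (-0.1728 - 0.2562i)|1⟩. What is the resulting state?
(0.5503 - 0.1812i)|0⟩ + (0.7947 + 0.1812i)|1⟩

H² = I, so H^7 = H: a single Hadamard. With (a, b) = (0.9511, (-0.1728 - 0.2562i)), H gives ((a + b)/√2, (a − b)/√2) = ((0.5503 - 0.1812i), (0.7947 + 0.1812i)).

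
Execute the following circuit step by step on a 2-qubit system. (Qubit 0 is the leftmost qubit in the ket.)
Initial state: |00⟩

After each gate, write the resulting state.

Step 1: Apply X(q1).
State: |01⟩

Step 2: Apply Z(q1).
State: -|01⟩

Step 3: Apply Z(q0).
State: -|01⟩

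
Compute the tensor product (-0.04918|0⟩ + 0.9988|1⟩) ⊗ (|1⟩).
-0.04918|01⟩ + 0.9988|11⟩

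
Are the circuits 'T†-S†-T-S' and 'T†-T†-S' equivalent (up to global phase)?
Yes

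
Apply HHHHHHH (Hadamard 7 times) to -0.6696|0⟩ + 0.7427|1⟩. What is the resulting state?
0.05169|0⟩ - 0.9986|1⟩

H² = I, so H^7 = H: a single Hadamard. With (a, b) = (-0.6696, 0.7427), H gives ((a + b)/√2, (a − b)/√2) = (0.05169, -0.9986).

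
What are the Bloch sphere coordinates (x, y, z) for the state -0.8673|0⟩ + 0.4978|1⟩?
(-0.8635, 0, 0.5044)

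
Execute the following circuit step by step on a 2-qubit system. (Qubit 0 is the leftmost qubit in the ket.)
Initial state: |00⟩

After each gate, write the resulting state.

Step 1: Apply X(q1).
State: |01⟩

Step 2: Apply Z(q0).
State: |01⟩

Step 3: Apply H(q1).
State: 1/√2|00⟩ - 1/√2|01⟩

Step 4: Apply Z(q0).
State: 1/√2|00⟩ - 1/√2|01⟩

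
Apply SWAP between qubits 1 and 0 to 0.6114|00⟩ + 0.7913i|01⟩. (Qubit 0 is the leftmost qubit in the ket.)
0.6114|00⟩ + 0.7913i|10⟩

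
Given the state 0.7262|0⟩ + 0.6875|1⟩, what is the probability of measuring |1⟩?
0.4727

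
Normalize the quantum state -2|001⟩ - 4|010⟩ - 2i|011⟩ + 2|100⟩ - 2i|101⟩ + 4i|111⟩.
-0.2887|001⟩ - 1/√3|010⟩ - 0.2887i|011⟩ + 0.2887|100⟩ - 0.2887i|101⟩ + (1/√3)i|111⟩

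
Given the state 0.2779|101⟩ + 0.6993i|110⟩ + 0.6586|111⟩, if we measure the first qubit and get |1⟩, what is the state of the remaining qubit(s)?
0.2779|01⟩ + 0.6993i|10⟩ + 0.6586|11⟩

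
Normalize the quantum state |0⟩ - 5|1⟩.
0.1961|0⟩ - 0.9806|1⟩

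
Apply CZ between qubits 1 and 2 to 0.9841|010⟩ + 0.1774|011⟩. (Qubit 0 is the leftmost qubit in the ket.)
0.9841|010⟩ - 0.1774|011⟩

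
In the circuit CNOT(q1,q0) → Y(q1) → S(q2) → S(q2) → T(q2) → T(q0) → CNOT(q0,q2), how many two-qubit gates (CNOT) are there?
2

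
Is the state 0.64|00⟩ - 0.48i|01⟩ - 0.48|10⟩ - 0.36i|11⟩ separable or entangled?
Entangled

Writing the state as a|00⟩ + b|01⟩ + c|10⟩ + d|11⟩, it is a product state iff ad − bc = 0.
Here (a, b, c, d) = (0.64, -0.48i, -0.48, -0.36i): ad − bc = (0.64)(-0.36i) − (-0.48i)(-0.48) = -0.4608i ≠ 0, so the state is entangled.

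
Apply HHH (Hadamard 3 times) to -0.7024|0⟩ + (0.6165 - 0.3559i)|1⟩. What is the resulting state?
(-0.06074 - 0.2517i)|0⟩ + (-0.9326 + 0.2517i)|1⟩

H² = I, so H^3 = H: a single Hadamard. With (a, b) = (-0.7024, (0.6165 - 0.3559i)), H gives ((a + b)/√2, (a − b)/√2) = ((-0.06074 - 0.2517i), (-0.9326 + 0.2517i)).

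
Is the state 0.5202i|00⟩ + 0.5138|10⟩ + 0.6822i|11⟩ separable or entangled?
Entangled

Writing the state as a|00⟩ + b|01⟩ + c|10⟩ + d|11⟩, it is a product state iff ad − bc = 0.
Here (a, b, c, d) = (0.5202i, 0, 0.5138, 0.6822i): ad − bc = (0.5202i)(0.6822i) − (0)(0.5138) = -0.3549 ≠ 0, so the state is entangled.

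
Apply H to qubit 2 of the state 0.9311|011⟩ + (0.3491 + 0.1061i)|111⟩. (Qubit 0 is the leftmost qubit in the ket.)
0.6584|010⟩ - 0.6584|011⟩ + (0.2469 + 0.07502i)|110⟩ + (-0.2469 - 0.07502i)|111⟩

H on qubit 2 mixes each pair of kets that differ only in qubit 2: amplitudes (a, b) of (|…0…⟩, |…1…⟩) become ((a + b)/√2, (a − b)/√2). Kets absent from the input have amplitude 0.
(|010⟩, |011⟩): (a, b) = (0, 0.9311) → (0.6584, -0.6584)
(|110⟩, |111⟩): (a, b) = (0, (0.3491 + 0.1061i)) → ((0.2469 + 0.07502i), (-0.2469 - 0.07502i))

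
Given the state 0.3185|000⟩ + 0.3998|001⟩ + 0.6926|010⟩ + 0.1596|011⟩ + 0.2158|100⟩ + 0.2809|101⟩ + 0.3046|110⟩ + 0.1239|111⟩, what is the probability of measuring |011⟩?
0.02547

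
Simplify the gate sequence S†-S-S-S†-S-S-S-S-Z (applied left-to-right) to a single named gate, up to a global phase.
Z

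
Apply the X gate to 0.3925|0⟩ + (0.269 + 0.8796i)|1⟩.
(0.269 + 0.8796i)|0⟩ + 0.3925|1⟩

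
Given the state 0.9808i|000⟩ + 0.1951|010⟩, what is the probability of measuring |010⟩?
0.03806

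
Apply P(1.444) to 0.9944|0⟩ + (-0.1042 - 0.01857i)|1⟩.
0.9944|0⟩ + (0.005244 - 0.1057i)|1⟩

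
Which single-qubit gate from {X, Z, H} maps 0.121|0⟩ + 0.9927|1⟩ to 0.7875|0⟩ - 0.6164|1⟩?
H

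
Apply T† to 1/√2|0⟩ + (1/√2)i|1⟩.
1/√2|0⟩ + (1/2 + (1/2)i)|1⟩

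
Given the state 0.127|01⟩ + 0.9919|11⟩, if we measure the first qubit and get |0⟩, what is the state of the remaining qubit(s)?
|1⟩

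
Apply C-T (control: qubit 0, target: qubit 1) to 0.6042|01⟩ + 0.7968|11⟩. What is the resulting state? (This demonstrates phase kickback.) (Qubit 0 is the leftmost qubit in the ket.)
0.6042|01⟩ + (0.5634 + 0.5634i)|11⟩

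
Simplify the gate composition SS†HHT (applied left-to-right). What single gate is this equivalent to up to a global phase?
T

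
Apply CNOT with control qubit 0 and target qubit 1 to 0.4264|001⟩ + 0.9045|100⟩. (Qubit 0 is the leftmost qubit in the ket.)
0.4264|001⟩ + 0.9045|110⟩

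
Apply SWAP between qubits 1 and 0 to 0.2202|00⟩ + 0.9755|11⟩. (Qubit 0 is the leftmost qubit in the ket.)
0.2202|00⟩ + 0.9755|11⟩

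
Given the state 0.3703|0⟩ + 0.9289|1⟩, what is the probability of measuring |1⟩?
0.8629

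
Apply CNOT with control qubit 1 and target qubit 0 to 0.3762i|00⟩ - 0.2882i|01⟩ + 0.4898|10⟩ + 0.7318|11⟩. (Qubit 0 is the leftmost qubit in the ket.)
0.3762i|00⟩ + 0.7318|01⟩ + 0.4898|10⟩ - 0.2882i|11⟩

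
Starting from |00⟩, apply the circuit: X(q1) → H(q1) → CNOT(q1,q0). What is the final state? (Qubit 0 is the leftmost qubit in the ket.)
1/√2|00⟩ - 1/√2|11⟩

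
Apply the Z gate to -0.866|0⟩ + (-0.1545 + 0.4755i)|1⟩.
-0.866|0⟩ + (0.1545 - 0.4755i)|1⟩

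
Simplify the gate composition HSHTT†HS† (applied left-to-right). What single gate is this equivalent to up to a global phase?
H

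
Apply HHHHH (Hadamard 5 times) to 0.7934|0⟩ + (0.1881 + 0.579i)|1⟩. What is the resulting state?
(0.694 + 0.4094i)|0⟩ + (0.428 - 0.4094i)|1⟩

H² = I, so H^5 = H: a single Hadamard. With (a, b) = (0.7934, (0.1881 + 0.579i)), H gives ((a + b)/√2, (a − b)/√2) = ((0.694 + 0.4094i), (0.428 - 0.4094i)).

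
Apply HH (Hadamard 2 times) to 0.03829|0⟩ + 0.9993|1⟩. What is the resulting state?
0.03829|0⟩ + 0.9993|1⟩

H² = I, so an even number of Hadamards cancels: H^2 = I and the state is unchanged.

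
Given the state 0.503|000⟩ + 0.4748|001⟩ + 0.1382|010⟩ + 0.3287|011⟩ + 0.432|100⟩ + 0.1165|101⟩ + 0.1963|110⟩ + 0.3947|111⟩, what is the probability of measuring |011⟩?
0.108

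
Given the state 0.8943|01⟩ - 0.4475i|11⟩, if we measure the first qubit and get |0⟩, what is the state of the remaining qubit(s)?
|1⟩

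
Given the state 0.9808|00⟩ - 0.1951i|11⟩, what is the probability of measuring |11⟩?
0.03806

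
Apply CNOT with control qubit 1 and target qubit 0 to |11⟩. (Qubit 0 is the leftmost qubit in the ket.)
|01⟩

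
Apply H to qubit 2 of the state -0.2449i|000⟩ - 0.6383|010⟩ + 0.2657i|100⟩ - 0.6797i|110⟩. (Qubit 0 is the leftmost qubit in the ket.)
-0.1732i|000⟩ - 0.1732i|001⟩ - 0.4513|010⟩ - 0.4513|011⟩ + 0.1879i|100⟩ + 0.1879i|101⟩ - 0.4806i|110⟩ - 0.4806i|111⟩

H on qubit 2 mixes each pair of kets that differ only in qubit 2: amplitudes (a, b) of (|…0…⟩, |…1…⟩) become ((a + b)/√2, (a − b)/√2). Kets absent from the input have amplitude 0.
(|000⟩, |001⟩): (a, b) = (-0.2449i, 0) → (-0.1732i, -0.1732i)
(|010⟩, |011⟩): (a, b) = (-0.6383, 0) → (-0.4513, -0.4513)
(|100⟩, |101⟩): (a, b) = (0.2657i, 0) → (0.1879i, 0.1879i)
(|110⟩, |111⟩): (a, b) = (-0.6797i, 0) → (-0.4806i, -0.4806i)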